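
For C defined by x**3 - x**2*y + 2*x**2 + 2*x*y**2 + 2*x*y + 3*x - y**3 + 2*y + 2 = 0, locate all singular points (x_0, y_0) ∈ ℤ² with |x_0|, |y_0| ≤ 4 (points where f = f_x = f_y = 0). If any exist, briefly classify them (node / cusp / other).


Singular points: {(-1, -1)}; classification: cusp.

Compute partial derivatives:
  f_x = 3*x**2 - 2*x*y + 4*x + 2*y**2 + 2*y + 3.
  f_y = -x**2 + 4*x*y + 2*x - 3*y**2 + 2.
Scan x_0 ∈ {−4, ..., 4}. For each x_0, f_y(x_0, y) is a polynomial in y; find its integer roots y ∈ {−4, ..., 4}, then test f_x and f at those candidates.
  x = -4: f_y(-4, y) = -3*y**2 - 16*y - 22; no integer root y with |y| ≤ 4.
  x = -3: f_y(-3, y) = -3*y**2 - 12*y - 13; no integer root y with |y| ≤ 4.
  x = -2: f_y(-2, y) = -3*y**2 - 8*y - 6; no integer root y with |y| ≤ 4.
  x = -1: f_y(-1, y) = -3*y**2 - 4*y - 1; vanishes at y ∈ {-1}. (-1, -1): f_x = 0, f = 0 — SINGULAR.
  x = 0: f_y(0, y) = 2 - 3*y**2; no integer root y with |y| ≤ 4.
  x = 1: f_y(1, y) = -3*y**2 + 4*y + 3; no integer root y with |y| ≤ 4.
  x = 2: f_y(2, y) = -3*y**2 + 8*y + 2; no integer root y with |y| ≤ 4.
  x = 3: f_y(3, y) = -3*y**2 + 12*y - 1; no integer root y with |y| ≤ 4.
  x = 4: f_y(4, y) = -3*y**2 + 16*y - 6; no integer root y with |y| ≤ 4.
Only singular point on the grid: (-1, -1).
Classify: substitute x = -1 + u, y = -1 + v and expand: f = u**3 - u**2*v + 2*u*v**2 - v**3 + v**2.
No constant or linear terms (consistent with a singular point). Quadratic part: v**2. Cubic part: u**3 - u**2*v + 2*u*v**2 - v**3.
The quadratic part v**2 is a perfect square, so there is a single (double) tangent line v = 0, i.e. y = -1. Restricting the cubic part to that line (v = 0) leaves u**3 ≠ 0, so f is not divisible by v and the branch is v² ≈ -u**3 to lowest order — this is a cusp.
Classification: cusp.


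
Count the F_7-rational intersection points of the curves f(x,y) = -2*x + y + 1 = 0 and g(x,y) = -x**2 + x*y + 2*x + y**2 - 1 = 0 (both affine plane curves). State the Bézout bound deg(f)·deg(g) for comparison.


Common zeros: {(0, 6), (2, 3)}; count = 2; Bézout bound = 2.

deg(f) = 1, deg(g) = 2, so Bézout bound = 2.
Scan x ∈ F_7. For each x, list the y ∈ F_7 with f(x, y) ≡ 0 and those with g(x, y) ≡ 0 (mod 7); the common zeros in that column are the intersection.
  x = 0: f ≡ 0 at y ∈ {6}; g ≡ 0 at y ∈ {1, 6}; common: {6}.
  x = 1: f ≡ 0 at y ∈ {1}; g ≡ 0 at y ∈ {0, 6}; common: ∅.
  x = 2: f ≡ 0 at y ∈ {3}; g ≡ 0 at y ∈ {2, 3}; common: {3}.
  x = 3: f ≡ 0 at y ∈ {5}; g ≡ 0 at y ∈ {1, 3}; common: ∅.
  x = 4: f ≡ 0 at y ∈ {0}; g ≡ 0 at y ∈ ∅; common: ∅.
  x = 5: f ≡ 0 at y ∈ {2}; g ≡ 0 at y ∈ ∅; common: ∅.
  x = 6: f ≡ 0 at y ∈ {4}; g ≡ 0 at y ∈ ∅; common: ∅.
Collecting: common zeros = {(0, 6), (2, 3)}, so the count is 2.
Comparison with the Bézout bound: 2 ≤ 2 = deg(f)·deg(g), as expected for curves with no common component (the bound is attained).


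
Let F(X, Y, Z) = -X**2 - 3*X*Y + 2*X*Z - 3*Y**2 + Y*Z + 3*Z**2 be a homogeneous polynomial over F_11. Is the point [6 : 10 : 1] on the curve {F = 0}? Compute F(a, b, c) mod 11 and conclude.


F(6,10,1) ≡ 4 (mod 11); P is NOT on the curve.

Evaluate F(6, 10, 1) term-by-term (mod 11).
  -X**2 ↦ -1·36·1·1 = -36
  -3*X*Y ↦ -3·6·10·1 = -180
  2*X*Z ↦ 2·6·1·1 = 12
  -3*Y**2 ↦ -3·1·100·1 = -300
  Y*Z ↦ 1·1·10·1 = 10
  3*Z**2 ↦ 3·1·1·1 = 3
Sum: F(6, 10, 1) = (-36) + (-180) + (12) + (-300) + (10) + (3) = -491.
Reducing mod 11: -491 ≡ 4 (mod 11).
Since F(a, b, c) ≡ 4 ≠ 0 (mod 11), P does NOT lie on the curve.


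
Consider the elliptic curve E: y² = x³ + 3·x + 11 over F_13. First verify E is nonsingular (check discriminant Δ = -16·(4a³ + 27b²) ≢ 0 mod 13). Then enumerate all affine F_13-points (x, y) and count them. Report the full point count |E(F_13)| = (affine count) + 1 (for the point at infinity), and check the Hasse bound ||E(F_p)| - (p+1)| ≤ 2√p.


Affine points = {(2, 5), (2, 8), (4, 3), (4, 10), (8, 1), (8, 12), (9, 0), (10, 1), (10, 12), (11, 6), (11, 7)}; affine count = 11; |E(F_13)| = 12.

Discriminant check: Δ ∝ 4a³ + 27b² = 4·3³ + 27·11² = 4·27 + 27·121 ≡ 8 (mod 13). Nonzero ⇒ E is nonsingular.
For each x ∈ F_13, compute rhs = x³ + 3·x + 11 mod 13, then count y ∈ F_13 with y² ≡ rhs.
  x = 0: rhs = 11, matching y values: none (0 points).
  x = 1: rhs = 2, matching y values: none (0 points).
  x = 2: rhs = 12, matching y values: 5, 8 (2 points).
  x = 3: rhs = 8, matching y values: none (0 points).
  x = 4: rhs = 9, matching y values: 3, 10 (2 points).
  x = 5: rhs = 8, matching y values: none (0 points).
  x = 6: rhs = 11, matching y values: none (0 points).
  x = 7: rhs = 11, matching y values: none (0 points).
  x = 8: rhs = 1, matching y values: 1, 12 (2 points).
  x = 9: rhs = 0, matching y values: 0 (1 points).
  x = 10: rhs = 1, matching y values: 1, 12 (2 points).
  x = 11: rhs = 10, matching y values: 6, 7 (2 points).
  x = 12: rhs = 7, matching y values: none (0 points).
Total affine count: 11.
Full point count |E(F_13)| = 11 + 1 = 12.
Hasse bound: |12 − (13+1)| = |-2| = 2 ≤ 2√13 ≈ 7.2111 ✓.


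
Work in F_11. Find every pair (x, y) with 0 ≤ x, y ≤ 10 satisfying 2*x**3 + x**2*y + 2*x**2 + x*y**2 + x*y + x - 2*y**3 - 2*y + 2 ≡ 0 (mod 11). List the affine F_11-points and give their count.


Affine F_11-points: {(0, 9), (2, 6), (2, 8), (2, 9), (3, 0), (3, 1), (3, 6), (4, 7), (4, 10), (5, 10), (7, 2), (7, 8), (7, 10), (8, 8), (9, 5), (9, 7), (9, 9), (10, 7)}; count = 18.

For each of the 121 pairs (x, y) ∈ F_11², evaluate f(x, y) mod 11. Record the zeros.
  x = 0: [0↦2, 1↦9, 2↦4, 3↦8, 4↦9, 5↦6, 6↦9, 7↦6, 8↦7, 9↦0, 10↦6]  zeros at y ∈ {9}
  x = 1: [0↦7, 1↦6, 2↦6, 3↦6, 4↦5, 5↦2, 6↦7, 7↦8, 8↦4, 9↦5, 10↦10]  zeros at y ∈ ∅
  x = 2: [0↦6, 1↦10, 2↦6, 3↦4, 4↦3, 5↦2, 6↦0, 7↦7, 8↦0, 9↦0, 10↦6]  zeros at y ∈ {6, 8, 9}
  x = 3: [0↦0, 1↦0, 2↦5, 3↦3, 4↦4, 5↦7, 6↦0, 7↦4, 8↦7, 9↦8, 10↦6]  zeros at y ∈ {0, 1, 6}
  x = 4: [0↦1, 1↦10, 2↦4, 3↦4, 4↦9, 5↦7, 6↦8, 7↦0, 8↦4, 9↦8, 10↦0]  zeros at y ∈ {7, 10}
  x = 5: [0↦10, 1↦8, 2↦4, 3↦8, 4↦8, 5↦3, 6↦3, 7↦7, 8↦3, 9↦1, 10↦0]  zeros at y ∈ {10}
  x = 6: [0↦6, 1↦6, 2↦6, 3↦5, 4↦2, 5↦7, 6↦8, 7↦4, 8↦5, 9↦10, 10↦7]  zeros at y ∈ ∅
  x = 7: [0↦1, 1↦5, 2↦0, 3↦7, 4↦3, 5↦9, 6↦2, 7↦3, 8↦0, 9↦3, 10↦0]  zeros at y ∈ {2, 8, 10}
  x = 8: [0↦7, 1↦6, 2↦9, 3↦4, 4↦1, 5↦10, 6↦8, 7↦5, 8↦0, 9↦3, 10↦2]  zeros at y ∈ {8}
  x = 9: [0↦3, 1↦10, 2↦1, 3↦8, 4↦8, 5↦0, 6↦5, 7↦0, 8↦6, 9↦0, 10↦3]  zeros at y ∈ {5, 7, 9}
  x = 10: [0↦1, 1↦7, 2↦10, 3↦9, 4↦3, 5↦2, 6↦5, 7↦0, 8↦8, 9↦6, 10↦4]  zeros at y ∈ {7}
Collecting zeros: affine points = {(0, 9), (2, 6), (2, 8), (2, 9), (3, 0), (3, 1), (3, 6), (4, 7), (4, 10), (5, 10), (7, 2), (7, 8), (7, 10), (8, 8), (9, 5), (9, 7), (9, 9), (10, 7)}.
Total count |C(F_11)_aff| = 18.


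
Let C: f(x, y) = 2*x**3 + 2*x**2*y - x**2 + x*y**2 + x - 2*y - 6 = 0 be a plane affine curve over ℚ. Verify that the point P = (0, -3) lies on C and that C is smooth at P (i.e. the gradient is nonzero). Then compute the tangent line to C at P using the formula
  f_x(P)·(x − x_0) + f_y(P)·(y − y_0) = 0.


Tangent line at P: 10*x - 2*y - 6 = 0.

Step 1: f(0, -3) = 0, so P lies on C.
Step 2: partial derivatives
  f_x(x, y) = 6*x**2 + 4*x*y - 2*x + y**2 + 1, f_y(x, y) = 2*x**2 + 2*x*y - 2.
  f_x(P) = 10, f_y(P) = -2 (gradient nonzero, so P is smooth).
Step 3: tangent line at P: 10·(x − 0) + -2·(y − -3) = 0.
Expanding: 10*x - 2*y - 6 = 0.


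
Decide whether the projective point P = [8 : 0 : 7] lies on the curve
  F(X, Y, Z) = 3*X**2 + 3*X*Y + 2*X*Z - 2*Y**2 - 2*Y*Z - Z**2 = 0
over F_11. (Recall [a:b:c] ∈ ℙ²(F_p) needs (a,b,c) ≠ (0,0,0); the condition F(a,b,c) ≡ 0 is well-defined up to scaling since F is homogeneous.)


F(8,0,7) ≡ 2 (mod 11); P is NOT on the curve.

Evaluate F(8, 0, 7) term-by-term (mod 11).
  3*X**2 ↦ 3·64·1·1 = 192
  3*X*Y ↦ 3·8·0·1 = 0
  2*X*Z ↦ 2·8·1·7 = 112
  -2*Y**2 ↦ -2·1·0·1 = 0
  -2*Y*Z ↦ -2·1·0·7 = 0
  -Z**2 ↦ -1·1·1·49 = -49
Sum: F(8, 0, 7) = (192) + (0) + (112) + (0) + (0) + (-49) = 255.
Reducing mod 11: 255 ≡ 2 (mod 11).
Since F(a, b, c) ≡ 2 ≠ 0 (mod 11), P does NOT lie on the curve.


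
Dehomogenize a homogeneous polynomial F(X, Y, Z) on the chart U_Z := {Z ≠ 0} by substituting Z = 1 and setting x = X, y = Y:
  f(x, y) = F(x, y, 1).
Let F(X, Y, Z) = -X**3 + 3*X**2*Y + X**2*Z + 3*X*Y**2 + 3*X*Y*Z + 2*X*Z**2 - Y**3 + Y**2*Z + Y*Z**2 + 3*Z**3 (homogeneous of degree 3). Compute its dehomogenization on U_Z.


f(x, y) = -x**3 + 3*x**2*y + x**2 + 3*x*y**2 + 3*x*y + 2*x - y**3 + y**2 + y + 3

On U_Z we set Z = 1. Each monomial c·X^i·Y^j·Z^k in F becomes c·x^i·y^j·1^k = c·x^i·y^j.
Substituting Z = 1: F(X, Y, 1) = -x**3 + 3*x**2*y + x**2 + 3*x*y**2 + 3*x*y + 2*x - y**3 + y**2 + y + 3.
Note: deg(f) ≤ deg(F) = 3; strict inequality happens when F is divisible by Z (lost terms).


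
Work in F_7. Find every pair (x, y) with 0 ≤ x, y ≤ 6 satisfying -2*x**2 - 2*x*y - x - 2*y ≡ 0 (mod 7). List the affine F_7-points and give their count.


Affine F_7-points: {(0, 0), (1, 1), (2, 3), (3, 0), (4, 2), (5, 3)}; count = 6.

For each of the 49 pairs (x, y) ∈ F_7², evaluate f(x, y) mod 7. Record the zeros.
  x = 0: [0↦0, 1↦5, 2↦3, 3↦1, 4↦6, 5↦4, 6↦2]  zeros at y ∈ {0}
  x = 1: [0↦4, 1↦0, 2↦3, 3↦6, 4↦2, 5↦5, 6↦1]  zeros at y ∈ {1}
  x = 2: [0↦4, 1↦5, 2↦6, 3↦0, 4↦1, 5↦2, 6↦3]  zeros at y ∈ {3}
  x = 3: [0↦0, 1↦6, 2↦5, 3↦4, 4↦3, 5↦2, 6↦1]  zeros at y ∈ {0}
  x = 4: [0↦6, 1↦3, 2↦0, 3↦4, 4↦1, 5↦5, 6↦2]  zeros at y ∈ {2}
  x = 5: [0↦1, 1↦3, 2↦5, 3↦0, 4↦2, 5↦4, 6↦6]  zeros at y ∈ {3}
  x = 6: [0↦6, 1↦6, 2↦6, 3↦6, 4↦6, 5↦6, 6↦6]  zeros at y ∈ ∅
Collecting zeros: affine points = {(0, 0), (1, 1), (2, 3), (3, 0), (4, 2), (5, 3)}.
Total count |C(F_7)_aff| = 6.


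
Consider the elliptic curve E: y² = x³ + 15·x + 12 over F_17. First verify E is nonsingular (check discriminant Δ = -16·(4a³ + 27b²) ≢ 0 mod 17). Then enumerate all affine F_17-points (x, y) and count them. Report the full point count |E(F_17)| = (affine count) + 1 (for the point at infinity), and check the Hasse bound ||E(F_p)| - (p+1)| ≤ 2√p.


Affine points = {(2, 4), (2, 13), (3, 4), (3, 13), (4, 0), (5, 5), (5, 12), (7, 1), (7, 16), (8, 7), (8, 10), (9, 3), (9, 14), (12, 4), (12, 13), (14, 5), (14, 12), (15, 5), (15, 12), (16, 8), (16, 9)}; affine count = 21; |E(F_17)| = 22.

Discriminant check: Δ ∝ 4a³ + 27b² = 4·15³ + 27·12² = 4·3375 + 27·144 ≡ 14 (mod 17). Nonzero ⇒ E is nonsingular.
For each x ∈ F_17, compute rhs = x³ + 15·x + 12 mod 17, then count y ∈ F_17 with y² ≡ rhs.
  x = 0: rhs = 12, matching y values: none (0 points).
  x = 1: rhs = 11, matching y values: none (0 points).
  x = 2: rhs = 16, matching y values: 4, 13 (2 points).
  x = 3: rhs = 16, matching y values: 4, 13 (2 points).
  x = 4: rhs = 0, matching y values: 0 (1 points).
  x = 5: rhs = 8, matching y values: 5, 12 (2 points).
  x = 6: rhs = 12, matching y values: none (0 points).
  x = 7: rhs = 1, matching y values: 1, 16 (2 points).
  x = 8: rhs = 15, matching y values: 7, 10 (2 points).
  x = 9: rhs = 9, matching y values: 3, 14 (2 points).
  x = 10: rhs = 6, matching y values: none (0 points).
  x = 11: rhs = 12, matching y values: none (0 points).
  x = 12: rhs = 16, matching y values: 4, 13 (2 points).
  x = 13: rhs = 7, matching y values: none (0 points).
  x = 14: rhs = 8, matching y values: 5, 12 (2 points).
  x = 15: rhs = 8, matching y values: 5, 12 (2 points).
  x = 16: rhs = 13, matching y values: 8, 9 (2 points).
Total affine count: 21.
Full point count |E(F_17)| = 21 + 1 = 22.
Hasse bound: |22 − (17+1)| = |4| = 4 ≤ 2√17 ≈ 8.2462 ✓.


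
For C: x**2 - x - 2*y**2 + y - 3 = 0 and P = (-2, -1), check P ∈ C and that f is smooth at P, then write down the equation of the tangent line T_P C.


Tangent line at P: -5*x + 5*y - 5 = 0.

Step 1: f(-2, -1) = 0, so P lies on C.
Step 2: partial derivatives
  f_x(x, y) = 2*x - 1, f_y(x, y) = 1 - 4*y.
  f_x(P) = -5, f_y(P) = 5 (gradient nonzero, so P is smooth).
Step 3: tangent line at P: -5·(x − -2) + 5·(y − -1) = 0.
Expanding: -5*x + 5*y - 5 = 0.


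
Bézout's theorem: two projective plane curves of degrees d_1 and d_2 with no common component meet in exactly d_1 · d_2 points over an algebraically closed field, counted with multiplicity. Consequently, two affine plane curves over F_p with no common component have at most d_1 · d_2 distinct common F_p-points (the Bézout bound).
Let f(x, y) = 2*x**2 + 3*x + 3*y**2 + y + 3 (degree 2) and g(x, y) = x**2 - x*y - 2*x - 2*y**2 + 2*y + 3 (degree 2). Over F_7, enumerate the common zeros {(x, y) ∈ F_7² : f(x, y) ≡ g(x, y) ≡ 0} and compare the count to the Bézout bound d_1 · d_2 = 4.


Common zeros: ∅; count = 0; Bézout bound = 4.

deg(f) = 2, deg(g) = 2, so Bézout bound = 4.
Scan x ∈ F_7. For each x, list the y ∈ F_7 with f(x, y) ≡ 0 and those with g(x, y) ≡ 0 (mod 7); the common zeros in that column are the intersection.
  x = 0: f ≡ 0 at y ∈ {1}; g ≡ 0 at y ∈ {4}; common: ∅.
  x = 1: f ≡ 0 at y ∈ ∅; g ≡ 0 at y ∈ ∅; common: ∅.
  x = 2: f ≡ 0 at y ∈ {1}; g ≡ 0 at y ∈ ∅; common: ∅.
  x = 3: f ≡ 0 at y ∈ ∅; g ≡ 0 at y ∈ {5}; common: ∅.
  x = 4: f ≡ 0 at y ∈ {3, 6}; g ≡ 0 at y ∈ {1, 5}; common: ∅.
  x = 5: f ≡ 0 at y ∈ {3, 6}; g ≡ 0 at y ∈ ∅; common: ∅.
  x = 6: f ≡ 0 at y ∈ ∅; g ≡ 0 at y ∈ {1, 4}; common: ∅.
Collecting: common zeros = ∅, so the count is 0.
Comparison with the Bézout bound: 0 ≤ 4 = deg(f)·deg(g), as expected for curves with no common component (the affine F_7-count falls short of the bound because intersections may lie at infinity, over extension fields, or carry multiplicity).


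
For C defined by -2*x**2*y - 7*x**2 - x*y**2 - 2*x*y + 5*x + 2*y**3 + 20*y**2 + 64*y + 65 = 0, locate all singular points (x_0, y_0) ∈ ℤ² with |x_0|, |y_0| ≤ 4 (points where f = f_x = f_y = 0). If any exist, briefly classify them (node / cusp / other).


Singular points: {(1, -3)}; classification: node.

Compute partial derivatives:
  f_x = -4*x*y - 14*x - y**2 - 2*y + 5.
  f_y = -2*x**2 - 2*x*y - 2*x + 6*y**2 + 40*y + 64.
Scan x_0 ∈ {−4, ..., 4}. For each x_0, f_y(x_0, y) is a polynomial in y; find its integer roots y ∈ {−4, ..., 4}, then test f_x and f at those candidates.
  x = -4: f_y(-4, y) = 6*y**2 + 48*y + 40; no integer root y with |y| ≤ 4.
  x = -3: f_y(-3, y) = 6*y**2 + 46*y + 52; no integer root y with |y| ≤ 4.
  x = -2: f_y(-2, y) = 6*y**2 + 44*y + 60; no integer root y with |y| ≤ 4.
  x = -1: f_y(-1, y) = 6*y**2 + 42*y + 64; no integer root y with |y| ≤ 4.
  x = 0: f_y(0, y) = 6*y**2 + 40*y + 64; vanishes at y ∈ {-4}. (0, -4): f_x = -3 ≠ 0.
  x = 1: f_y(1, y) = 6*y**2 + 38*y + 60; vanishes at y ∈ {-3}. (1, -3): f_x = 0, f = 0 — SINGULAR.
  x = 2: f_y(2, y) = 6*y**2 + 36*y + 52; no integer root y with |y| ≤ 4.
  x = 3: f_y(3, y) = 6*y**2 + 34*y + 40; vanishes at y ∈ {-4}. (3, -4): f_x = 3 ≠ 0.
  x = 4: f_y(4, y) = 6*y**2 + 32*y + 24; no integer root y with |y| ≤ 4.
Only singular point on the grid: (1, -3).
Classify: substitute x = 1 + u, y = -3 + v and expand: f = -2*u**2*v - u**2 - u*v**2 + 2*v**3 + v**2.
No constant or linear terms (consistent with a singular point). Quadratic part: -u**2 + v**2. Cubic part: -2*u**2*v - u*v**2 + 2*v**3.
The quadratic part v**2 - u**2 = (v − u)(v + u) splits into two distinct linear factors, so there are two distinct tangent lines y − -3 = ±(x − 1) — this is a node (ordinary double point).
Classification: node.


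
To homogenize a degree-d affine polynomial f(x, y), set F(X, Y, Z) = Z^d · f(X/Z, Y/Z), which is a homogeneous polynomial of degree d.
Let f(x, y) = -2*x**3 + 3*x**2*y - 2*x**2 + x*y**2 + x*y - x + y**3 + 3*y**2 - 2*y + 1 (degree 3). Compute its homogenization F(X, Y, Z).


F(X, Y, Z) = -2*X**3 + 3*X**2*Y - 2*X**2*Z + X*Y**2 + X*Y*Z - X*Z**2 + Y**3 + 3*Y**2*Z - 2*Y*Z**2 + Z**3

deg(f) = 3.
Substitute x = X/Z, y = Y/Z into f, then multiply by Z^3.
  monomial -2·x^3·y^0 ↦ -2·X^3·Y^0·Z^0.
  monomial 3·x^2·y^1 ↦ 3·X^2·Y^1·Z^0.
  monomial -2·x^2·y^0 ↦ -2·X^2·Y^0·Z^1.
  monomial 1·x^1·y^2 ↦ 1·X^1·Y^2·Z^0.
  monomial 1·x^1·y^1 ↦ 1·X^1·Y^1·Z^1.
  monomial -1·x^1·y^0 ↦ -1·X^1·Y^0·Z^2.
  monomial 1·x^0·y^3 ↦ 1·X^0·Y^3·Z^0.
  monomial 3·x^0·y^2 ↦ 3·X^0·Y^2·Z^1.
  monomial -2·x^0·y^1 ↦ -2·X^0·Y^1·Z^2.
  monomial 1·x^0·y^0 ↦ 1·X^0·Y^0·Z^3.
Collecting: F(X, Y, Z) = -2*X**3 + 3*X**2*Y - 2*X**2*Z + X*Y**2 + X*Y*Z - X*Z**2 + Y**3 + 3*Y**2*Z - 2*Y*Z**2 + Z**3.


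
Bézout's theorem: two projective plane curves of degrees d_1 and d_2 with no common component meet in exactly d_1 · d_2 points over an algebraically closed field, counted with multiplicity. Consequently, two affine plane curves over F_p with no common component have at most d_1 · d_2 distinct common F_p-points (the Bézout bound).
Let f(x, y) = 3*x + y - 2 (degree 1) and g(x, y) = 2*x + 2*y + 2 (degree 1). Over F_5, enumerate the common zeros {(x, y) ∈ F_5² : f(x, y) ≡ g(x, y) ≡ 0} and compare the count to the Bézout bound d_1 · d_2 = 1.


Common zeros: {(4, 0)}; count = 1; Bézout bound = 1.

deg(f) = 1, deg(g) = 1, so Bézout bound = 1.
Scan x ∈ F_5. For each x, list the y ∈ F_5 with f(x, y) ≡ 0 and those with g(x, y) ≡ 0 (mod 5); the common zeros in that column are the intersection.
  x = 0: f ≡ 0 at y ∈ {2}; g ≡ 0 at y ∈ {4}; common: ∅.
  x = 1: f ≡ 0 at y ∈ {4}; g ≡ 0 at y ∈ {3}; common: ∅.
  x = 2: f ≡ 0 at y ∈ {1}; g ≡ 0 at y ∈ {2}; common: ∅.
  x = 3: f ≡ 0 at y ∈ {3}; g ≡ 0 at y ∈ {1}; common: ∅.
  x = 4: f ≡ 0 at y ∈ {0}; g ≡ 0 at y ∈ {0}; common: {0}.
Collecting: common zeros = {(4, 0)}, so the count is 1.
Comparison with the Bézout bound: 1 ≤ 1 = deg(f)·deg(g), as expected for curves with no common component (the bound is attained).


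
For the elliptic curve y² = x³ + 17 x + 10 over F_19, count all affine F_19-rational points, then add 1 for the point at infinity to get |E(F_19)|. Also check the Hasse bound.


Affine points = {(1, 3), (1, 16), (4, 3), (4, 16), (5, 7), (5, 12), (6, 9), (6, 10), (7, 4), (7, 15), (12, 2), (12, 17), (14, 3), (14, 16), (15, 7), (15, 12), (17, 5), (17, 14), (18, 7), (18, 12)}; affine count = 20; |E(F_19)| = 21.

Discriminant check: Δ ∝ 4a³ + 27b² = 4·17³ + 27·10² = 4·4913 + 27·100 ≡ 8 (mod 19). Nonzero ⇒ E is nonsingular.
For each x ∈ F_19, compute rhs = x³ + 17·x + 10 mod 19, then count y ∈ F_19 with y² ≡ rhs.
  x = 0: rhs = 10, matching y values: none (0 points).
  x = 1: rhs = 9, matching y values: 3, 16 (2 points).
  x = 2: rhs = 14, matching y values: none (0 points).
  x = 3: rhs = 12, matching y values: none (0 points).
  x = 4: rhs = 9, matching y values: 3, 16 (2 points).
  x = 5: rhs = 11, matching y values: 7, 12 (2 points).
  x = 6: rhs = 5, matching y values: 9, 10 (2 points).
  x = 7: rhs = 16, matching y values: 4, 15 (2 points).
  x = 8: rhs = 12, matching y values: none (0 points).
  x = 9: rhs = 18, matching y values: none (0 points).
  x = 10: rhs = 2, matching y values: none (0 points).
  x = 11: rhs = 8, matching y values: none (0 points).
  x = 12: rhs = 4, matching y values: 2, 17 (2 points).
  x = 13: rhs = 15, matching y values: none (0 points).
  x = 14: rhs = 9, matching y values: 3, 16 (2 points).
  x = 15: rhs = 11, matching y values: 7, 12 (2 points).
  x = 16: rhs = 8, matching y values: none (0 points).
  x = 17: rhs = 6, matching y values: 5, 14 (2 points).
  x = 18: rhs = 11, matching y values: 7, 12 (2 points).
Total affine count: 20.
Full point count |E(F_19)| = 20 + 1 = 21.
Hasse bound: |21 − (19+1)| = |1| = 1 ≤ 2√19 ≈ 8.7178 ✓.


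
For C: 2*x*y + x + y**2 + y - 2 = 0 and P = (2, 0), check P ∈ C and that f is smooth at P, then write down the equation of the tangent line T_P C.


Tangent line at P: x + 5*y - 2 = 0.

Step 1: f(2, 0) = 0, so P lies on C.
Step 2: partial derivatives
  f_x(x, y) = 2*y + 1, f_y(x, y) = 2*x + 2*y + 1.
  f_x(P) = 1, f_y(P) = 5 (gradient nonzero, so P is smooth).
Step 3: tangent line at P: 1·(x − 2) + 5·(y − 0) = 0.
Expanding: x + 5*y - 2 = 0.


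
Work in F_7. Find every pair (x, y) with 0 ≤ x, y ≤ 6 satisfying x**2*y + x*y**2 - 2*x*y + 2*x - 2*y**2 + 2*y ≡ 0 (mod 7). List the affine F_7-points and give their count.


Affine F_7-points: {(0, 0), (0, 1), (1, 2), (1, 6), (2, 5), (3, 4), (3, 5), (4, 3), (4, 6), (5, 2), (5, 4), (6, 1), (6, 3)}; count = 13.

For each of the 49 pairs (x, y) ∈ F_7², evaluate f(x, y) mod 7. Record the zeros.
  x = 0: [0↦0, 1↦0, 2↦3, 3↦2, 4↦4, 5↦2, 6↦3]  zeros at y ∈ {0, 1}
  x = 1: [0↦2, 1↦2, 2↦0, 3↦3, 4↦4, 5↦3, 6↦0]  zeros at y ∈ {2, 6}
  x = 2: [0↦4, 1↦6, 2↦1, 3↦3, 4↦5, 5↦0, 6↦2]  zeros at y ∈ {5}
  x = 3: [0↦6, 1↦5, 2↦6, 3↦2, 4↦0, 5↦0, 6↦2]  zeros at y ∈ {4, 5}
  x = 4: [0↦1, 1↦6, 2↦1, 3↦0, 4↦3, 5↦3, 6↦0]  zeros at y ∈ {3, 6}
  x = 5: [0↦3, 1↦2, 2↦0, 3↦4, 4↦0, 5↦2, 6↦3]  zeros at y ∈ {2, 4}
  x = 6: [0↦5, 1↦0, 2↦3, 3↦0, 4↦5, 5↦4, 6↦4]  zeros at y ∈ {1, 3}
Collecting zeros: affine points = {(0, 0), (0, 1), (1, 2), (1, 6), (2, 5), (3, 4), (3, 5), (4, 3), (4, 6), (5, 2), (5, 4), (6, 1), (6, 3)}.
Total count |C(F_7)_aff| = 13.


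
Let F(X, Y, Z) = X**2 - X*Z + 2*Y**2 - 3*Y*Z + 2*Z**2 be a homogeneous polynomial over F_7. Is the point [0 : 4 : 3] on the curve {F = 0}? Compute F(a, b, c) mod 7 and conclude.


F(0,4,3) ≡ 0 (mod 7); P is on the curve.

Evaluate F(0, 4, 3) term-by-term (mod 7).
  X**2 ↦ 1·0·1·1 = 0
  -X*Z ↦ -1·0·1·3 = 0
  2*Y**2 ↦ 2·1·16·1 = 32
  -3*Y*Z ↦ -3·1·4·3 = -36
  2*Z**2 ↦ 2·1·1·9 = 18
Sum: F(0, 4, 3) = (0) + (0) + (32) + (-36) + (18) = 14.
Reducing mod 7: 14 ≡ 0 (mod 7).
Since F(a, b, c) ≡ 0 (mod 7), P lies on the curve.


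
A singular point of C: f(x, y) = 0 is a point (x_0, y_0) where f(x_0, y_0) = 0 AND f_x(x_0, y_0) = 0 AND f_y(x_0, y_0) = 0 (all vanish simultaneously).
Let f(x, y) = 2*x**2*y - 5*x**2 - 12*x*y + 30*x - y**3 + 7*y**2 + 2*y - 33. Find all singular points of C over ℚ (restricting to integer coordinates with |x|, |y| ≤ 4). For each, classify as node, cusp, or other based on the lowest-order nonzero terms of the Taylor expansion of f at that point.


Singular points: {(3, 2)}; classification: node.

Compute partial derivatives:
  f_x = 4*x*y - 10*x - 12*y + 30.
  f_y = 2*x**2 - 12*x - 3*y**2 + 14*y + 2.
Scan x_0 ∈ {−4, ..., 4}. For each x_0, f_y(x_0, y) is a polynomial in y; find its integer roots y ∈ {−4, ..., 4}, then test f_x and f at those candidates.
  x = -4: f_y(-4, y) = -3*y**2 + 14*y + 82; no integer root y with |y| ≤ 4.
  x = -3: f_y(-3, y) = -3*y**2 + 14*y + 56; no integer root y with |y| ≤ 4.
  x = -2: f_y(-2, y) = -3*y**2 + 14*y + 34; no integer root y with |y| ≤ 4.
  x = -1: f_y(-1, y) = -3*y**2 + 14*y + 16; no integer root y with |y| ≤ 4.
  x = 0: f_y(0, y) = -3*y**2 + 14*y + 2; no integer root y with |y| ≤ 4.
  x = 1: f_y(1, y) = -3*y**2 + 14*y - 8; vanishes at y ∈ {4}. (1, 4): f_x = -12 ≠ 0.
  x = 2: f_y(2, y) = -3*y**2 + 14*y - 14; no integer root y with |y| ≤ 4.
  x = 3: f_y(3, y) = -3*y**2 + 14*y - 16; vanishes at y ∈ {2}. (3, 2): f_x = 0, f = 0 — SINGULAR.
  x = 4: f_y(4, y) = -3*y**2 + 14*y - 14; no integer root y with |y| ≤ 4.
Only singular point on the grid: (3, 2).
Classify: substitute x = 3 + u, y = 2 + v and expand: f = 2*u**2*v - u**2 - v**3 + v**2.
No constant or linear terms (consistent with a singular point). Quadratic part: -u**2 + v**2. Cubic part: 2*u**2*v - v**3.
The quadratic part v**2 - u**2 = (v − u)(v + u) splits into two distinct linear factors, so there are two distinct tangent lines y − 2 = ±(x − 3) — this is a node (ordinary double point).
Classification: node.


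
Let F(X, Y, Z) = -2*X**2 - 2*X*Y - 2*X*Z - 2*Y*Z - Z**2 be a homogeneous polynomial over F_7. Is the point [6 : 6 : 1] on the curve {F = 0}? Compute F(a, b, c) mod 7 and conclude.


F(6,6,1) ≡ 6 (mod 7); P is NOT on the curve.

Evaluate F(6, 6, 1) term-by-term (mod 7).
  -2*X**2 ↦ -2·36·1·1 = -72
  -2*X*Y ↦ -2·6·6·1 = -72
  -2*X*Z ↦ -2·6·1·1 = -12
  -2*Y*Z ↦ -2·1·6·1 = -12
  -Z**2 ↦ -1·1·1·1 = -1
Sum: F(6, 6, 1) = (-72) + (-72) + (-12) + (-12) + (-1) = -169.
Reducing mod 7: -169 ≡ 6 (mod 7).
Since F(a, b, c) ≡ 6 ≠ 0 (mod 7), P does NOT lie on the curve.


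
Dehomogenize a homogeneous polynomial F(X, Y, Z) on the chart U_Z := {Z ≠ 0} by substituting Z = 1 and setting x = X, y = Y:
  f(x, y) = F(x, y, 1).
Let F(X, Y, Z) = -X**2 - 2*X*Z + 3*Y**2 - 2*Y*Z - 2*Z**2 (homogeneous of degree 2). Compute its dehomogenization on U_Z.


f(x, y) = -x**2 - 2*x + 3*y**2 - 2*y - 2

On U_Z we set Z = 1. Each monomial c·X^i·Y^j·Z^k in F becomes c·x^i·y^j·1^k = c·x^i·y^j.
Substituting Z = 1: F(X, Y, 1) = -x**2 - 2*x + 3*y**2 - 2*y - 2.
Note: deg(f) ≤ deg(F) = 2; strict inequality happens when F is divisible by Z (lost terms).


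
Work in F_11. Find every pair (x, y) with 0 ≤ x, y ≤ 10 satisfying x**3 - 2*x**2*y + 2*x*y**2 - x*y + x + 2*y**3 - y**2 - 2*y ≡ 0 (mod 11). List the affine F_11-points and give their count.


Affine F_11-points: {(0, 0), (1, 1), (1, 6), (1, 9), (2, 3), (2, 5), (2, 7), (5, 7), (5, 9), (7, 7), (8, 10), (10, 4)}; count = 12.

For each of the 121 pairs (x, y) ∈ F_11², evaluate f(x, y) mod 11. Record the zeros.
  x = 0: [0↦0, 1↦10, 2↦8, 3↦6, 4↦5, 5↦6, 6↦10, 7↦7, 8↦9, 9↦6, 10↦10]  zeros at y ∈ {0}
  x = 1: [0↦2, 1↦0, 2↦1, 3↦6, 4↦5, 5↦10, 6↦0, 7↦9, 8↦5, 9↦0, 10↦6]  zeros at y ∈ {1, 6, 9}
  x = 2: [0↦10, 1↦3, 2↦3, 3↦0, 4↦6, 5↦0, 6↦5, 7↦0, 8↦8, 9↦8, 10↦1]  zeros at y ∈ {3, 5, 7}
  x = 3: [0↦8, 1↦3, 2↦9, 3↦5, 4↦3, 5↦4, 6↦9, 7↦8, 8↦2, 9↦3, 10↦1]  zeros at y ∈ ∅
  x = 4: [0↦2, 1↦6, 2↦3, 3↦5, 4↦2, 5↦6, 6↦7, 7↦6, 8↦4, 9↦2, 10↦1]  zeros at y ∈ ∅
  x = 5: [0↦9, 1↦7, 2↦2, 3↦6, 4↦9, 5↦1, 6↦5, 7↦0, 8↦9, 9↦0, 10↦7]  zeros at y ∈ {7, 9}
  x = 6: [0↦2, 1↦1, 2↦1, 3↦3, 4↦8, 5↦6, 6↦9, 7↦7, 8↦1, 9↦3, 10↦3]  zeros at y ∈ ∅
  x = 7: [0↦9, 1↦5, 2↦6, 3↦2, 4↦5, 5↦5, 6↦3, 7↦0, 8↦8, 9↦6, 10↦6]  zeros at y ∈ {7}
  x = 8: [0↦3, 1↦3, 2↦1, 3↦9, 4↦6, 5↦4, 6↦4, 7↦7, 8↦3, 9↦4, 10↦0]  zeros at y ∈ {10}
  x = 9: [0↦1, 1↦1, 2↦3, 3↦8, 4↦6, 5↦9, 6↦7, 7↦1, 8↦3, 9↦3, 10↦2]  zeros at y ∈ ∅
  x = 10: [0↦9, 1↦5, 2↦7, 3↦5, 4↦0, 5↦4, 6↦7, 7↦10, 8↦3, 9↦9, 10↦7]  zeros at y ∈ {4}
Collecting zeros: affine points = {(0, 0), (1, 1), (1, 6), (1, 9), (2, 3), (2, 5), (2, 7), (5, 7), (5, 9), (7, 7), (8, 10), (10, 4)}.
Total count |C(F_11)_aff| = 12.


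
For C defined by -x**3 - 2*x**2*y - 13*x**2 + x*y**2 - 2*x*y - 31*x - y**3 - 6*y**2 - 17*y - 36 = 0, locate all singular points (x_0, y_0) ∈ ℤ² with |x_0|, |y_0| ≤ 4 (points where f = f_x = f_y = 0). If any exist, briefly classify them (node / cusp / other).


Singular points: {(-2, -3)}; classification: node.

Compute partial derivatives:
  f_x = -3*x**2 - 4*x*y - 26*x + y**2 - 2*y - 31.
  f_y = -2*x**2 + 2*x*y - 2*x - 3*y**2 - 12*y - 17.
Scan x_0 ∈ {−4, ..., 4}. For each x_0, f_y(x_0, y) is a polynomial in y; find its integer roots y ∈ {−4, ..., 4}, then test f_x and f at those candidates.
  x = -4: f_y(-4, y) = -3*y**2 - 20*y - 41; no integer root y with |y| ≤ 4.
  x = -3: f_y(-3, y) = -3*y**2 - 18*y - 29; no integer root y with |y| ≤ 4.
  x = -2: f_y(-2, y) = -3*y**2 - 16*y - 21; vanishes at y ∈ {-3}. (-2, -3): f_x = 0, f = 0 — SINGULAR.
  x = -1: f_y(-1, y) = -3*y**2 - 14*y - 17; no integer root y with |y| ≤ 4.
  x = 0: f_y(0, y) = -3*y**2 - 12*y - 17; no integer root y with |y| ≤ 4.
  x = 1: f_y(1, y) = -3*y**2 - 10*y - 21; no integer root y with |y| ≤ 4.
  x = 2: f_y(2, y) = -3*y**2 - 8*y - 29; no integer root y with |y| ≤ 4.
  x = 3: f_y(3, y) = -3*y**2 - 6*y - 41; no integer root y with |y| ≤ 4.
  x = 4: f_y(4, y) = -3*y**2 - 4*y - 57; no integer root y with |y| ≤ 4.
Only singular point on the grid: (-2, -3).
Classify: substitute x = -2 + u, y = -3 + v and expand: f = -u**3 - 2*u**2*v - u**2 + u*v**2 - v**3 + v**2.
No constant or linear terms (consistent with a singular point). Quadratic part: -u**2 + v**2. Cubic part: -u**3 - 2*u**2*v + u*v**2 - v**3.
The quadratic part v**2 - u**2 = (v − u)(v + u) splits into two distinct linear factors, so there are two distinct tangent lines y − -3 = ±(x − -2) — this is a node (ordinary double point).
Classification: node.


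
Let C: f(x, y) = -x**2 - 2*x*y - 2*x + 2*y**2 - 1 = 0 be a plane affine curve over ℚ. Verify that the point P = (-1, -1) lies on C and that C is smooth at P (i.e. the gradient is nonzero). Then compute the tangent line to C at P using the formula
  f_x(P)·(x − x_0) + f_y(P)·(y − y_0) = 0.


Tangent line at P: 2*x - 2*y = 0.

Step 1: f(-1, -1) = 0, so P lies on C.
Step 2: partial derivatives
  f_x(x, y) = -2*x - 2*y - 2, f_y(x, y) = -2*x + 4*y.
  f_x(P) = 2, f_y(P) = -2 (gradient nonzero, so P is smooth).
Step 3: tangent line at P: 2·(x − -1) + -2·(y − -1) = 0.
Expanding: 2*x - 2*y = 0.


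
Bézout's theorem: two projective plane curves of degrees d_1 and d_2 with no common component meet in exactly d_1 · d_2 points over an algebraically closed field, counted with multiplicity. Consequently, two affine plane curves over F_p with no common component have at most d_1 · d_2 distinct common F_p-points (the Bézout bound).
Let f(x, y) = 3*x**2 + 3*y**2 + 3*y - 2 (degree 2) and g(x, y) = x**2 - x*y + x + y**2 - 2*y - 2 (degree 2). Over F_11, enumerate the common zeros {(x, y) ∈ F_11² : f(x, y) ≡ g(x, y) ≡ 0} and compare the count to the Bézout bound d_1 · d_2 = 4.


Common zeros: ∅; count = 0; Bézout bound = 4.

deg(f) = 2, deg(g) = 2, so Bézout bound = 4.
Scan x ∈ F_11. For each x, list the y ∈ F_11 with f(x, y) ≡ 0 and those with g(x, y) ≡ 0 (mod 11); the common zeros in that column are the intersection.
  x = 0: f ≡ 0 at y ∈ {5}; g ≡ 0 at y ∈ {6, 7}; common: ∅.
  x = 1: f ≡ 0 at y ∈ ∅; g ≡ 0 at y ∈ {0, 3}; common: ∅.
  x = 2: f ≡ 0 at y ∈ ∅; g ≡ 0 at y ∈ {2}; common: ∅.
  x = 3: f ≡ 0 at y ∈ ∅; g ≡ 0 at y ∈ ∅; common: ∅.
  x = 4: f ≡ 0 at y ∈ ∅; g ≡ 0 at y ∈ ∅; common: ∅.
  x = 5: f ≡ 0 at y ∈ ∅; g ≡ 0 at y ∈ {1, 6}; common: ∅.
  x = 6: f ≡ 0 at y ∈ ∅; g ≡ 0 at y ∈ {1, 7}; common: ∅.
  x = 7: f ≡ 0 at y ∈ ∅; g ≡ 0 at y ∈ ∅; common: ∅.
  x = 8: f ≡ 0 at y ∈ ∅; g ≡ 0 at y ∈ ∅; common: ∅.
  x = 9: f ≡ 0 at y ∈ ∅; g ≡ 0 at y ∈ {0}; common: ∅.
  x = 10: f ≡ 0 at y ∈ ∅; g ≡ 0 at y ∈ {2, 10}; common: ∅.
Collecting: common zeros = ∅, so the count is 0.
Comparison with the Bézout bound: 0 ≤ 4 = deg(f)·deg(g), as expected for curves with no common component (the affine F_11-count falls short of the bound because intersections may lie at infinity, over extension fields, or carry multiplicity).


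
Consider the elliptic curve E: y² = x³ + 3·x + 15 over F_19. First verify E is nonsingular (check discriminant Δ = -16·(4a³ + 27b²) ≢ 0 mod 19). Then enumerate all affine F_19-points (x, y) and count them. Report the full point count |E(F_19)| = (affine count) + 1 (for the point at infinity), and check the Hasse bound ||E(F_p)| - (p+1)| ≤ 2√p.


Affine points = {(1, 0), (8, 0), (9, 7), (9, 12), (10, 0), (11, 7), (11, 12), (13, 3), (13, 16), (16, 6), (16, 13), (17, 1), (17, 18), (18, 7), (18, 12)}; affine count = 15; |E(F_19)| = 16.

Discriminant check: Δ ∝ 4a³ + 27b² = 4·3³ + 27·15² = 4·27 + 27·225 ≡ 8 (mod 19). Nonzero ⇒ E is nonsingular.
For each x ∈ F_19, compute rhs = x³ + 3·x + 15 mod 19, then count y ∈ F_19 with y² ≡ rhs.
  x = 0: rhs = 15, matching y values: none (0 points).
  x = 1: rhs = 0, matching y values: 0 (1 points).
  x = 2: rhs = 10, matching y values: none (0 points).
  x = 3: rhs = 13, matching y values: none (0 points).
  x = 4: rhs = 15, matching y values: none (0 points).
  x = 5: rhs = 3, matching y values: none (0 points).
  x = 6: rhs = 2, matching y values: none (0 points).
  x = 7: rhs = 18, matching y values: none (0 points).
  x = 8: rhs = 0, matching y values: 0 (1 points).
  x = 9: rhs = 11, matching y values: 7, 12 (2 points).
  x = 10: rhs = 0, matching y values: 0 (1 points).
  x = 11: rhs = 11, matching y values: 7, 12 (2 points).
  x = 12: rhs = 12, matching y values: none (0 points).
  x = 13: rhs = 9, matching y values: 3, 16 (2 points).
  x = 14: rhs = 8, matching y values: none (0 points).
  x = 15: rhs = 15, matching y values: none (0 points).
  x = 16: rhs = 17, matching y values: 6, 13 (2 points).
  x = 17: rhs = 1, matching y values: 1, 18 (2 points).
  x = 18: rhs = 11, matching y values: 7, 12 (2 points).
Total affine count: 15.
Full point count |E(F_19)| = 15 + 1 = 16.
Hasse bound: |16 − (19+1)| = |-4| = 4 ≤ 2√19 ≈ 8.7178 ✓.


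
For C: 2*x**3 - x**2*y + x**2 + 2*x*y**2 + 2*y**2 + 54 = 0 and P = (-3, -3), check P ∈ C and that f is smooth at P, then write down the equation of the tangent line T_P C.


Tangent line at P: 48*x + 15*y + 189 = 0.

Step 1: f(-3, -3) = 0, so P lies on C.
Step 2: partial derivatives
  f_x(x, y) = 6*x**2 - 2*x*y + 2*x + 2*y**2, f_y(x, y) = -x**2 + 4*x*y + 4*y.
  f_x(P) = 48, f_y(P) = 15 (gradient nonzero, so P is smooth).
Step 3: tangent line at P: 48·(x − -3) + 15·(y − -3) = 0.
Expanding: 48*x + 15*y + 189 = 0.


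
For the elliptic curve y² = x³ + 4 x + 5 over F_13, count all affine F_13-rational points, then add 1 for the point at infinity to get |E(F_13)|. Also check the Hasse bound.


Affine points = {(1, 6), (1, 7), (7, 5), (7, 8), (8, 4), (8, 9), (9, 4), (9, 9), (12, 0)}; affine count = 9; |E(F_13)| = 10.

Discriminant check: Δ ∝ 4a³ + 27b² = 4·4³ + 27·5² = 4·64 + 27·25 ≡ 8 (mod 13). Nonzero ⇒ E is nonsingular.
For each x ∈ F_13, compute rhs = x³ + 4·x + 5 mod 13, then count y ∈ F_13 with y² ≡ rhs.
  x = 0: rhs = 5, matching y values: none (0 points).
  x = 1: rhs = 10, matching y values: 6, 7 (2 points).
  x = 2: rhs = 8, matching y values: none (0 points).
  x = 3: rhs = 5, matching y values: none (0 points).
  x = 4: rhs = 7, matching y values: none (0 points).
  x = 5: rhs = 7, matching y values: none (0 points).
  x = 6: rhs = 11, matching y values: none (0 points).
  x = 7: rhs = 12, matching y values: 5, 8 (2 points).
  x = 8: rhs = 3, matching y values: 4, 9 (2 points).
  x = 9: rhs = 3, matching y values: 4, 9 (2 points).
  x = 10: rhs = 5, matching y values: none (0 points).
  x = 11: rhs = 2, matching y values: none (0 points).
  x = 12: rhs = 0, matching y values: 0 (1 points).
Total affine count: 9.
Full point count |E(F_13)| = 9 + 1 = 10.
Hasse bound: |10 − (13+1)| = |-4| = 4 ≤ 2√13 ≈ 7.2111 ✓.


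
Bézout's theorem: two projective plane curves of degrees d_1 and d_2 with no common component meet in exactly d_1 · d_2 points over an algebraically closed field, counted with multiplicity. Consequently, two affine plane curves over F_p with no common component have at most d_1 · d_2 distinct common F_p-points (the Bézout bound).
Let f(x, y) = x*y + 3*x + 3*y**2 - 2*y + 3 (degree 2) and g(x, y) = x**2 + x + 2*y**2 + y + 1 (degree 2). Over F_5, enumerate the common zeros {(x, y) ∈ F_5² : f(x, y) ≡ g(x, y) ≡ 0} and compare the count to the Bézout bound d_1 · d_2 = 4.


Common zeros: ∅; count = 0; Bézout bound = 4.

deg(f) = 2, deg(g) = 2, so Bézout bound = 4.
Scan x ∈ F_5. For each x, list the y ∈ F_5 with f(x, y) ≡ 0 and those with g(x, y) ≡ 0 (mod 5); the common zeros in that column are the intersection.
  x = 0: f ≡ 0 at y ∈ ∅; g ≡ 0 at y ∈ ∅; common: ∅.
  x = 1: f ≡ 0 at y ∈ {3, 4}; g ≡ 0 at y ∈ ∅; common: ∅.
  x = 2: f ≡ 0 at y ∈ ∅; g ≡ 0 at y ∈ {1}; common: ∅.
  x = 3: f ≡ 0 at y ∈ ∅; g ≡ 0 at y ∈ ∅; common: ∅.
  x = 4: f ≡ 0 at y ∈ {0, 1}; g ≡ 0 at y ∈ ∅; common: ∅.
Collecting: common zeros = ∅, so the count is 0.
Comparison with the Bézout bound: 0 ≤ 4 = deg(f)·deg(g), as expected for curves with no common component (the affine F_5-count falls short of the bound because intersections may lie at infinity, over extension fields, or carry multiplicity).


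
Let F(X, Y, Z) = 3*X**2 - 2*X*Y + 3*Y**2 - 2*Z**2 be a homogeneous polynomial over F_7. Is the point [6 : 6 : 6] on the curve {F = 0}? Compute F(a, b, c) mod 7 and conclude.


F(6,6,6) ≡ 2 (mod 7); P is NOT on the curve.

Evaluate F(6, 6, 6) term-by-term (mod 7).
  3*X**2 ↦ 3·36·1·1 = 108
  -2*X*Y ↦ -2·6·6·1 = -72
  3*Y**2 ↦ 3·1·36·1 = 108
  -2*Z**2 ↦ -2·1·1·36 = -72
Sum: F(6, 6, 6) = (108) + (-72) + (108) + (-72) = 72.
Reducing mod 7: 72 ≡ 2 (mod 7).
Since F(a, b, c) ≡ 2 ≠ 0 (mod 7), P does NOT lie on the curve.


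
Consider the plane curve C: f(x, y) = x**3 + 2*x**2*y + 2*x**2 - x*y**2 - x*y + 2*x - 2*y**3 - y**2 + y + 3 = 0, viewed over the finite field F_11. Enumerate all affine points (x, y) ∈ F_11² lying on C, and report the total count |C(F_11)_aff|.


Affine F_11-points: {(1, 6), (3, 9), (5, 9), (6, 10), (7, 2), (9, 7), (10, 4), (10, 8), (10, 10)}; count = 9.

For each of the 121 pairs (x, y) ∈ F_11², evaluate f(x, y) mod 11. Record the zeros.
  x = 0: [0↦3, 1↦1, 2↦7, 3↦9, 4↦6, 5↦8, 6↦3, 7↦1, 8↦1, 9↦2, 10↦3]  zeros at y ∈ ∅
  x = 1: [0↦8, 1↦6, 2↦10, 3↦8, 4↦10, 5↦4, 6↦0, 7↦8, 8↦5, 9↦1, 10↦6]  zeros at y ∈ {6}
  x = 2: [0↦1, 1↦3, 2↦9, 3↦7, 4↦7, 5↦8, 6↦9, 7↦9, 8↦7, 9↦2, 10↦4]  zeros at y ∈ ∅
  x = 3: [0↦10, 1↦9, 2↦10, 3↦1, 4↦3, 5↦4, 6↦3, 7↦10, 8↦2, 9↦0, 10↦3]  zeros at y ∈ {9}
  x = 4: [0↦8, 1↦8, 2↦8, 3↦7, 4↦4, 5↦9, 6↦10, 7↦6, 8↦7, 9↦1, 10↦9]  zeros at y ∈ ∅
  x = 5: [0↦1, 1↦6, 2↦9, 3↦9, 4↦5, 5↦7, 6↦3, 7↦3, 8↦6, 9↦0, 10↦6]  zeros at y ∈ {9}
  x = 6: [0↦6, 1↦9, 2↦8, 3↦2, 4↦1, 5↦4, 6↦10, 7↦7, 8↦5, 9↦3, 10↦0]  zeros at y ∈ {10}
  x = 7: [0↦7, 1↦1, 2↦0, 3↦3, 4↦9, 5↦6, 6↦4, 7↦2, 8↦10, 9↦5, 10↦8]  zeros at y ∈ {2}
  x = 8: [0↦10, 1↦10, 2↦2, 3↦7, 4↦2, 5↦8, 6↦2, 7↦5, 8↦5, 9↦1, 10↦3]  zeros at y ∈ ∅
  x = 9: [0↦10, 1↦9, 2↦9, 3↦9, 4↦8, 5↦5, 6↦10, 7↦0, 8↦7, 9↦8, 10↦2]  zeros at y ∈ {7}
  x = 10: [0↦2, 1↦4, 2↦5, 3↦4, 4↦0, 5↦3, 6↦1, 7↦4, 8↦0, 9↦10, 10↦0]  zeros at y ∈ {4, 8, 10}
Collecting zeros: affine points = {(1, 6), (3, 9), (5, 9), (6, 10), (7, 2), (9, 7), (10, 4), (10, 8), (10, 10)}.
Total count |C(F_11)_aff| = 9.


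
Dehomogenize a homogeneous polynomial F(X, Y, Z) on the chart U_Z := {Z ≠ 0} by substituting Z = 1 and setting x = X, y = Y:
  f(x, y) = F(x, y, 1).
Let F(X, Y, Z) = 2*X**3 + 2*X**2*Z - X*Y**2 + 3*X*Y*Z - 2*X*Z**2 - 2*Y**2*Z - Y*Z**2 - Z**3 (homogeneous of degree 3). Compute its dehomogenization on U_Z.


f(x, y) = 2*x**3 + 2*x**2 - x*y**2 + 3*x*y - 2*x - 2*y**2 - y - 1

On U_Z we set Z = 1. Each monomial c·X^i·Y^j·Z^k in F becomes c·x^i·y^j·1^k = c·x^i·y^j.
Substituting Z = 1: F(X, Y, 1) = 2*x**3 + 2*x**2 - x*y**2 + 3*x*y - 2*x - 2*y**2 - y - 1.
Note: deg(f) ≤ deg(F) = 3; strict inequality happens when F is divisible by Z (lost terms).


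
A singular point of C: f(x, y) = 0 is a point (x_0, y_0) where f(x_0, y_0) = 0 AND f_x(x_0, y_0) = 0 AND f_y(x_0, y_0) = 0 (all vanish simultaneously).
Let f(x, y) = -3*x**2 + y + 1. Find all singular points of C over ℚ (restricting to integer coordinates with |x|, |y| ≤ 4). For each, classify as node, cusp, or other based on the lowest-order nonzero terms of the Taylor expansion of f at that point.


No singular points in the scanned grid; C is smooth there.

Compute partial derivatives:
  f_x = -6*x.
  f_y = 1.
f_y = 1 is a nonzero constant, so f_y never vanishes: no point (x, y) can satisfy f = f_x = f_y = 0. In particular no (x, y) ∈ {−4, ..., 4}² is singular; the curve is smooth.
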